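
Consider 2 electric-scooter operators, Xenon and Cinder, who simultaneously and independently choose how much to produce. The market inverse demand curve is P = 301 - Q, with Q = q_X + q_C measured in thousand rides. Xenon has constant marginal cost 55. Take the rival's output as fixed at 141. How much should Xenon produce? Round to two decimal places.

With the rival's output fixed at 141, Xenon's profit is π_X = (301 - 141 - q_X)q_X - (55q_X) = (160 - q_X)q_X - (55q_X).
∂π_X/∂q_X = 105 - 2q_X = 0, so q_X = 105/2.

52.50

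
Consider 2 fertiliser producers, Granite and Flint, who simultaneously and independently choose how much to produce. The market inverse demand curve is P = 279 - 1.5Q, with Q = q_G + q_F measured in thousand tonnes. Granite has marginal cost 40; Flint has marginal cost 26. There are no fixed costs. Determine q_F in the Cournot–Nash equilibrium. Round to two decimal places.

Granite's profit: π_G = (279 - 1.5Q)q_G - (40q_G). Setting ∂π_G/∂q_G = 0: 239 - 3q_G - (3/2)(q_F) = 0.
Flint's first-order condition: 253 - 3q_F - (3/2)(q_G) = 0.
Rearranging gives the reaction functions q_G = (239 - (3/2)q_F)/3 and q_F = (253 - (3/2)q_G)/3.
Substituting one into the other gives q_G = 50 and q_F = 178/3.

59.33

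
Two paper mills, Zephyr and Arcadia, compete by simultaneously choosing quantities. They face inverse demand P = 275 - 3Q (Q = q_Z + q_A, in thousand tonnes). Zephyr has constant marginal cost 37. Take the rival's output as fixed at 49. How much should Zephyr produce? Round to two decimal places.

With the rival's output fixed at 49, Zephyr's profit is π_Z = (275 - 3·49 - 3q_Z)q_Z - (37q_Z) = (128 - 3q_Z)q_Z - (37q_Z).
∂π_Z/∂q_Z = 91 - 6q_Z = 0, so q_Z = 91/6.

15.17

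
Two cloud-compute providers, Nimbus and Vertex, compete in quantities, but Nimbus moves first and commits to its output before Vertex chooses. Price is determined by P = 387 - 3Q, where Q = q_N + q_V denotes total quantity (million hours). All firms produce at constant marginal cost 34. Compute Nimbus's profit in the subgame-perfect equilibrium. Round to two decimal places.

5192.04

The follower Vertex best-responds to any q_N: π_V = (387 - 3Q)q_V - 34q_V.
Follower FOC: 353 - 3q_N - 6q_V = 0, so q_V(q_N) = (353 - 3q_N)/6.
The leader anticipates this reaction. Substituting into P = 387 - 3Q gives P = 421/2 - (3/2)q_N, so π_N = (421/2 - (3/2)q_N)q_N - 34q_N.
Maximising: ∂π_N/∂q_N = 353/2 - 3q_N = 0, giving q_N = 353/6.
Then q_V = (353 - 3·(353/6))/6 = 353/12.
Price P = 387 - 3·(353/4) = 489/4.
Nimbus's profit: (489/4 - 34)·(353/6) = 5192.0417.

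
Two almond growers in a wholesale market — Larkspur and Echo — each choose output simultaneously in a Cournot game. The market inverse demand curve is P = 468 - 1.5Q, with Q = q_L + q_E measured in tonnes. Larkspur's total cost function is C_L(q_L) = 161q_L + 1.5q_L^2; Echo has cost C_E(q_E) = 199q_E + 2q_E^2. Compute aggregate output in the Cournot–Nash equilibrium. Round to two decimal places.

72.93

Larkspur's profit: π_L = (468 - 1.5Q)q_L - (161q_L + (3/2)q_L²). Setting ∂π_L/∂q_L = 0: 307 - 6q_L - (3/2)(q_E) = 0.
Echo's profit: π_E = (468 - 1.5Q)q_E - (199q_E + 2q_E²). Setting ∂π_E/∂q_E = 0: 269 - 7q_E - (3/2)(q_L) = 0.
Best responses: q_L = (307 - (3/2)q_E)/6, q_E = (269 - (3/2)q_L)/7.
Substituting one into the other gives q_L = 43.9119 and q_E = 1538/53.
Total output Q = 43.9119 + 1538/53 = 72.9308.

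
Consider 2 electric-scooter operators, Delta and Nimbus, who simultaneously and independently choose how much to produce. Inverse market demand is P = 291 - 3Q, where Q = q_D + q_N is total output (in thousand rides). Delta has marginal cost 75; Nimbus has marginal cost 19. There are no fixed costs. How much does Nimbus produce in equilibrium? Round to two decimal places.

36.44

Delta's profit: π_D = (291 - 3Q)q_D - (75q_D). Setting ∂π_D/∂q_D = 0: 216 - 6q_D - 3(q_N) = 0.
Nimbus's profit: π_N = (291 - 3Q)q_N - (19q_N). Setting ∂π_N/∂q_N = 0: 272 - 6q_N - 3(q_D) = 0.
Rearranging gives the reaction functions q_D = (216 - 3q_N)/6 and q_N = (272 - 3q_D)/6.
Substituting one into the other gives q_D = 160/9 and q_N = 328/9.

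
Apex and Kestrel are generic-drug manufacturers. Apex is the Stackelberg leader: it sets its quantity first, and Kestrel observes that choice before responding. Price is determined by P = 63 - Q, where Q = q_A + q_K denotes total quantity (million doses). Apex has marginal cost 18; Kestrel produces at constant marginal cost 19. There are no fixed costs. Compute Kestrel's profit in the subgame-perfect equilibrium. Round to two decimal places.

The follower Kestrel best-responds to any q_A: π_K = (63 - Q)q_K - 19q_K.
∂π_K/∂q_K = 44 - q_A - 2q_K = 0 gives the reaction function q_K = (44 - q_A)/2.
Apex substitutes q_K(q_A) into its own profit: π_A = q_A(63 - q_A - (44 - q_A)/2) - 18q_A = (41 - (1/2)q_A)q_A - 18q_A.
Leader FOC: 23 - q_A = 0, so q_A = 23.
Then q_K = (44 - 23)/2 = 21/2.
Price P = 63 - 67/2 = 59/2.
Kestrel's profit: (59/2 - 19)·(21/2) = 441/4.

110.25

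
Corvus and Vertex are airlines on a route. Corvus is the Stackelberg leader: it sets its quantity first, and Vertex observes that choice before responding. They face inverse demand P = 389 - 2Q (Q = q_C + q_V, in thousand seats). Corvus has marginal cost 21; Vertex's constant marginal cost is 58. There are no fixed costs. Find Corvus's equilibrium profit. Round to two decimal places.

10251.56

Solve by backward induction. Given q_C, the follower Vertex maximises π_V = (389 - 2q_C - 2q_V)q_V - 58q_V.
Setting the follower's marginal profit to zero, 331 - 2q_C - 4q_V = 0, i.e. q_V = (331 - 2q_C)/4.
Corvus substitutes q_V(q_C) into its own profit: π_C = q_C(389 - 2q_C - (331 - 2q_C)/2) - 21q_C = (447/2 - q_C)q_C - 21q_C.
The leader's first-order condition 405/2 - 2q_C = 0 yields q_C = 405/4.
Then q_V = (331 - 2·(405/4))/4 = 257/8.
Price P = 389 - 2·(1067/8) = 489/4.
Corvus's profit: (489/4 - 21)·(405/4) = 10251.5625.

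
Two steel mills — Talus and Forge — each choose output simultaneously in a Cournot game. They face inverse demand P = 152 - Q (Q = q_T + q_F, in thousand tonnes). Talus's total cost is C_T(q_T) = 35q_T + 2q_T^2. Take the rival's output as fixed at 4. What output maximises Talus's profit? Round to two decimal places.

With the rival's output fixed at 4, Talus's profit is π_T = (152 - 4 - q_T)q_T - (35q_T + 2q_T²) = (148 - q_T)q_T - (35q_T + 2q_T²).
∂π_T/∂q_T = 113 - 6q_T = 0, so q_T = 113/6.

18.83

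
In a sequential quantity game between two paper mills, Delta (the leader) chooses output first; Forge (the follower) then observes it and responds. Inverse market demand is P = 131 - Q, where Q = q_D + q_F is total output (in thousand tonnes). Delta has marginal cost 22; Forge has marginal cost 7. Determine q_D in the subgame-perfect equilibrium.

47

The follower Forge best-responds to any q_D: π_F = (131 - Q)q_F - 7q_F.
Follower FOC: 124 - q_D - 2q_F = 0, so q_F(q_D) = (124 - q_D)/2.
Delta substitutes q_F(q_D) into its own profit: π_D = q_D(131 - q_D - (124 - q_D)/2) - 22q_D = (69 - (1/2)q_D)q_D - 22q_D.
Leader FOC: 47 - q_D = 0, so q_D = 47.
Then q_F = (124 - 47)/2 = 77/2.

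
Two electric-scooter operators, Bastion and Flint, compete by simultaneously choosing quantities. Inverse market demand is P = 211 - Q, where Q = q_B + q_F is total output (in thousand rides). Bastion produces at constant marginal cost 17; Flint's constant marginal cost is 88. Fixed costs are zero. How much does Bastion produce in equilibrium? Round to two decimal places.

Bastion's profit: π_B = (211 - Q)q_B - (17q_B). Setting ∂π_B/∂q_B = 0: 194 - 2q_B - (q_F) = 0.
Flint's profit: π_F = (211 - Q)q_F - (88q_F). Setting ∂π_F/∂q_F = 0: 123 - 2q_F - (q_B) = 0.
Rearranging gives the reaction functions q_B = (194 - q_F)/2 and q_F = (123 - q_B)/2.
Solving the pair: q_B = 265/3, q_F = 52/3.

88.33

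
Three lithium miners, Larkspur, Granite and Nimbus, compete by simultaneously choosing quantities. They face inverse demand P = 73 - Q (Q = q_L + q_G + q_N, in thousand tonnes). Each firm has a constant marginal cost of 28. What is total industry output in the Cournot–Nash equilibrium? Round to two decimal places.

A representative firm's profit is π_i = q_i(73 - Q) - 28q_i.
First-order condition (treating rivals' output as given): 45 - 2q_i - Σ_{j≠i} q_j = 0.
With identical firms every q_j equals q_i, so Σ_{j≠i} q_j = 2q_i and 45 = 4q_i, giving q_i = 45/4.
Total output Q = 45/4 + 45/4 + 45/4 = 135/4.

33.75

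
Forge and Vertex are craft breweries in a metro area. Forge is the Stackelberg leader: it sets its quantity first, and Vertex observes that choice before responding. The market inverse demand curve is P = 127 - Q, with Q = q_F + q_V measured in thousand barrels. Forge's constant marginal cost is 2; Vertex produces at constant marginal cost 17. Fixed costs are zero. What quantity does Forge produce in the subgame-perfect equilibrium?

70

Solve by backward induction. Given q_F, the follower Vertex maximises π_V = (127 - q_F - q_V)q_V - 17q_V.
Follower FOC: 110 - q_F - 2q_V = 0, so q_V(q_F) = (110 - q_F)/2.
Forge substitutes q_V(q_F) into its own profit: π_F = q_F(127 - q_F - (110 - q_F)/2) - 2q_F = (72 - (1/2)q_F)q_F - 2q_F.
Leader FOC: 70 - q_F = 0, so q_F = 70.
Then q_V = (110 - 70)/2 = 20.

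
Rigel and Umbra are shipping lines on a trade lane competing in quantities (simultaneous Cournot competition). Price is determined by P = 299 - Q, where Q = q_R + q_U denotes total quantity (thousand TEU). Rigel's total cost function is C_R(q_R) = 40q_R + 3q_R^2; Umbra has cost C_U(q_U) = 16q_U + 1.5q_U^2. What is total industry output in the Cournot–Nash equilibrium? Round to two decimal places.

Rigel's profit: π_R = (299 - Q)q_R - (40q_R + 3q_R²). Setting ∂π_R/∂q_R = 0: 259 - 8q_R - (q_U) = 0.
Umbra's profit: π_U = (299 - Q)q_U - (16q_U + (3/2)q_U²). Setting ∂π_U/∂q_U = 0: 283 - 5q_U - (q_R) = 0.
So q_R = (259 - q_U)/8 and q_U = (283 - q_R)/5.
Solving the pair: q_R = 1012/39, q_U = 51.4103.
Total output Q = 1012/39 + 51.4103 = 77.3590.

77.36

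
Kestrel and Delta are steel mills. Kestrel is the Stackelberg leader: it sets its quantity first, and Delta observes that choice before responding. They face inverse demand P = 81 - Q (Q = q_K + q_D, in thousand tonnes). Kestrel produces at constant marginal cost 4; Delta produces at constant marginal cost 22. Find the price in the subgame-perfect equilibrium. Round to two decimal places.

Solve by backward induction. Given q_K, the follower Delta maximises π_D = (81 - q_K - q_D)q_D - 22q_D.
Setting the follower's marginal profit to zero, 59 - q_K - 2q_D = 0, i.e. q_D = (59 - q_K)/2.
The leader anticipates this reaction. Substituting into P = 81 - Q gives P = 103/2 - (1/2)q_K, so π_K = (103/2 - (1/2)q_K)q_K - 4q_K.
The leader's first-order condition 95/2 - q_K = 0 yields q_K = 95/2.
Then q_D = (59 - 95/2)/2 = 23/4.
Total output Q = 213/4, so price P = 81 - 213/4 = 111/4.

27.75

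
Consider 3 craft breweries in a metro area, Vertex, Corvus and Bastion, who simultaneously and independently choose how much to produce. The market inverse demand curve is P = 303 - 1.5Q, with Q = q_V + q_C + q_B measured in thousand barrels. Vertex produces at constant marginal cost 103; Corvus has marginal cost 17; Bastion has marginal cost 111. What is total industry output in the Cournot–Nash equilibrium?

113

Vertex's profit: π_V = (303 - 1.5Q)q_V - (103q_V). Setting ∂π_V/∂q_V = 0: 200 - 3q_V - (3/2)(q_C + q_B) = 0.
Corvus's first-order condition: 286 - 3q_C - (3/2)(q_V + q_B) = 0.
Bastion's first-order condition: 192 - 3q_B - (3/2)(q_V + q_C) = 0.
Adding the 3 conditions: 678 − 3Q − 3Q = 0, i.e. Q = 113.
Back-substituting: q_V = (200 − 339/2)/(3/2) = 61/3, q_C = (286 − 339/2)/(3/2) = 233/3, q_B = (192 − 339/2)/(3/2) = 15.
Total output Q = 61/3 + 233/3 + 15 = 113.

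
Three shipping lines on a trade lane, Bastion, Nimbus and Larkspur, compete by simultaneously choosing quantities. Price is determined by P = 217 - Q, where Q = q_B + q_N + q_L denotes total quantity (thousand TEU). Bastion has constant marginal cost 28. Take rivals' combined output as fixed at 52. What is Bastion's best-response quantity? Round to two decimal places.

68.50

With rivals' combined output fixed at 52, Bastion's profit is π_B = (217 - 52 - q_B)q_B - (28q_B) = (165 - q_B)q_B - (28q_B).
∂π_B/∂q_B = 137 - 2q_B = 0, so q_B = 137/2.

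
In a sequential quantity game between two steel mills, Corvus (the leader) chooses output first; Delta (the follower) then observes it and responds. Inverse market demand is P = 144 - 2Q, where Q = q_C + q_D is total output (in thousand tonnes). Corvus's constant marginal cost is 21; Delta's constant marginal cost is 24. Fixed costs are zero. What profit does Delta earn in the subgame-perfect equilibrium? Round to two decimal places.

406.13

The follower Delta best-responds to any q_C: π_D = (144 - 2Q)q_D - 24q_D.
Follower FOC: 120 - 2q_C - 4q_D = 0, so q_D(q_C) = (120 - 2q_C)/4.
Corvus substitutes q_D(q_C) into its own profit: π_C = q_C(144 - 2q_C - (120 - 2q_C)/2) - 21q_C = (84 - q_C)q_C - 21q_C.
Leader FOC: 63 - 2q_C = 0, so q_C = 63/2.
Then q_D = (120 - 2·(63/2))/4 = 57/4.
Price P = 144 - 2·(183/4) = 105/2.
Delta's profit: (105/2 - 24)·(57/4) = 406.1250.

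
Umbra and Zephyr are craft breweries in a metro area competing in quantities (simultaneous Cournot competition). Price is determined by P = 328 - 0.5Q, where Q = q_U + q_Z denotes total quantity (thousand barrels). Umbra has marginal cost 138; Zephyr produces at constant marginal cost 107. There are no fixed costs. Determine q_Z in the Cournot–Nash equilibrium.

168

Umbra's profit: π_U = (328 - 0.5Q)q_U - (138q_U). Setting ∂π_U/∂q_U = 0: 190 - q_U - (1/2)(q_Z) = 0.
Zephyr's first-order condition: 221 - q_Z - (1/2)(q_U) = 0.
Rearranging gives the reaction functions q_U = (190 - (1/2)q_Z) and q_Z = (221 - (1/2)q_U).
Substituting one into the other gives q_U = 106 and q_Z = 168.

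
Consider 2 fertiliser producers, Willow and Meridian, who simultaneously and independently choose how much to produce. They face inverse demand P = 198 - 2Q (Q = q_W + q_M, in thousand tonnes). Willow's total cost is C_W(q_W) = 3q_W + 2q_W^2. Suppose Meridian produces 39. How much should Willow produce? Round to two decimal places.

14.63

With the rival's output fixed at 39, Willow's profit is π_W = (198 - 2·39 - 2q_W)q_W - (3q_W + 2q_W²) = (120 - 2q_W)q_W - (3q_W + 2q_W²).
∂π_W/∂q_W = 117 - 8q_W = 0, so q_W = 117/8.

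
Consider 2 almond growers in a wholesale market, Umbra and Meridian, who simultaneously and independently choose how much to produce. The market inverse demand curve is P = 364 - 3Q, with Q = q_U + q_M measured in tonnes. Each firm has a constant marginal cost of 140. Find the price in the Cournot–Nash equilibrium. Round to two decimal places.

A representative firm's profit is π_i = q_i(364 - 3Q) - 140q_i.
First-order condition (treating rivals' output as given): 224 - 6q_i - 3q_j = 0.
With identical firms every q_j equals q_i, so q_j = q_i and 224 = 9q_i, giving q_i = 224/9.
Total output Q = 448/9, so price P = 364 - 3·(448/9) = 644/3.

214.67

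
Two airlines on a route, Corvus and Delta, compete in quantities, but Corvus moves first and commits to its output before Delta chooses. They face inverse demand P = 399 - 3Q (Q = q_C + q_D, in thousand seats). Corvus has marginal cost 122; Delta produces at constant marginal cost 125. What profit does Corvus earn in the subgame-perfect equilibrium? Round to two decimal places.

Solve by backward induction. Given q_C, the follower Delta maximises π_D = (399 - 3q_C - 3q_D)q_D - 125q_D.
Setting the follower's marginal profit to zero, 274 - 3q_C - 6q_D = 0, i.e. q_D = (274 - 3q_C)/6.
Corvus substitutes q_D(q_C) into its own profit: π_C = q_C(399 - 3q_C - (274 - 3q_C)/2) - 122q_C = (262 - (3/2)q_C)q_C - 122q_C.
Maximising: ∂π_C/∂q_C = 140 - 3q_C = 0, giving q_C = 140/3.
Then q_D = (274 - 3·(140/3))/6 = 67/3.
Price P = 399 - 3·69 = 192.
Corvus's profit: (192 - 122)·(140/3) = 3266.6667.

3266.67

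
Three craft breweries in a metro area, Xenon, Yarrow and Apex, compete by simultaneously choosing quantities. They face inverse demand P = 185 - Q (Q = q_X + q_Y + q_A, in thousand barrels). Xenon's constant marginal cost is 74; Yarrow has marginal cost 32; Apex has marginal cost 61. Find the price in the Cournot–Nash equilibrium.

88

Xenon's profit: π_X = (185 - Q)q_X - (74q_X). Setting ∂π_X/∂q_X = 0: 111 - 2q_X - (q_Y + q_A) = 0.
Yarrow's profit: π_Y = (185 - Q)q_Y - (32q_Y). Setting ∂π_Y/∂q_Y = 0: 153 - 2q_Y - (q_X + q_A) = 0.
Apex's profit: π_A = (185 - Q)q_A - (61q_A). Setting ∂π_A/∂q_A = 0: 124 - 2q_A - (q_X + q_Y) = 0.
Adding the 3 conditions: 388 − 2Q − 2Q = 0, i.e. Q = 97.
Back-substituting: q_X = (111 − 97) = 14, q_Y = (153 − 97) = 56, q_A = (124 − 97) = 27.
Total output Q = 97, so price P = 185 - 97 = 88.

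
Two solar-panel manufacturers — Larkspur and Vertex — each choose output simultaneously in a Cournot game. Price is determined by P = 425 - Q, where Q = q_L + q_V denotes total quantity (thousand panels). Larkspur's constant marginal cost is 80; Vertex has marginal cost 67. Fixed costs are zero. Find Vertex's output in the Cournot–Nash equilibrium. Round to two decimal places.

Larkspur's profit: π_L = (425 - Q)q_L - (80q_L). Setting ∂π_L/∂q_L = 0: 345 - 2q_L - (q_V) = 0.
Vertex's first-order condition: 358 - 2q_V - (q_L) = 0.
Best responses: q_L = (345 - q_V)/2, q_V = (358 - q_L)/2.
Solving the pair: q_L = 332/3, q_V = 371/3.

123.67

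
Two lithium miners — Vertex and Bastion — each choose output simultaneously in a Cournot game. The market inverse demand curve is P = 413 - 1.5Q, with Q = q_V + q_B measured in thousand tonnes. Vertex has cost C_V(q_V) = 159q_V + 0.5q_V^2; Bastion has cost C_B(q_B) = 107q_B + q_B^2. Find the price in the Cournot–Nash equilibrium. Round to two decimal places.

273.23

Vertex's profit: π_V = (413 - 1.5Q)q_V - (159q_V + (1/2)q_V²). Setting ∂π_V/∂q_V = 0: 254 - 4q_V - (3/2)(q_B) = 0.
Bastion's first-order condition: 306 - 5q_B - (3/2)(q_V) = 0.
Best responses: q_V = (254 - (3/2)q_B)/4, q_B = (306 - (3/2)q_V)/5.
Solving the pair: q_V = 45.6901, q_B = 47.4930.
Total output Q = 93.1831, so price P = 413 - (3/2)·93.1831 = 273.2254.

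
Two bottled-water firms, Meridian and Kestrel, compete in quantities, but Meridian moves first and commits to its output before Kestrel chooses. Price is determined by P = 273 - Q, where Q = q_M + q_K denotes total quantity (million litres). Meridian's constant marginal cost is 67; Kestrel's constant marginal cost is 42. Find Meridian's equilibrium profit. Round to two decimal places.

4095.13

The follower Kestrel best-responds to any q_M: π_K = (273 - Q)q_K - 42q_K.
Follower FOC: 231 - q_M - 2q_K = 0, so q_K(q_M) = (231 - q_M)/2.
The leader anticipates this reaction. Substituting into P = 273 - Q gives P = 315/2 - (1/2)q_M, so π_M = (315/2 - (1/2)q_M)q_M - 67q_M.
Leader FOC: 181/2 - q_M = 0, so q_M = 181/2.
Then q_K = (231 - 181/2)/2 = 281/4.
Price P = 273 - 643/4 = 449/4.
Meridian's profit: (449/4 - 67)·(181/2) = 4095.1250.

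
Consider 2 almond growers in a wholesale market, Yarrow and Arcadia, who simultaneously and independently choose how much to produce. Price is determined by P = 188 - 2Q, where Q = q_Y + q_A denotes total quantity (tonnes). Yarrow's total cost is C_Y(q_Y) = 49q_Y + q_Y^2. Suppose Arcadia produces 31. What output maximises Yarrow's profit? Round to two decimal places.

12.83

With the rival's output fixed at 31, Yarrow's profit is π_Y = (188 - 2·31 - 2q_Y)q_Y - (49q_Y + q_Y²) = (126 - 2q_Y)q_Y - (49q_Y + q_Y²).
∂π_Y/∂q_Y = 77 - 6q_Y = 0, so q_Y = 77/6.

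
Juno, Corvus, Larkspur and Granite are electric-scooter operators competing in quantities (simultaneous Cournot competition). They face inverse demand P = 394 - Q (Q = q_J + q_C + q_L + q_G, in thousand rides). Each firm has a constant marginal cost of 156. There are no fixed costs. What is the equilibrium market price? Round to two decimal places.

Each firm earns π_i = (394 - Q)q_i - 156q_i.
Setting ∂π_i/∂q_i = 0 with rivals' quantities fixed: 238 - 2q_i - Σ_{j≠i} q_j = 0.
By symmetry each firm produces the same amount; substituting Σ_{j≠i} q_j = 3q_i yields q_i = 238/5.
Total output Q = 952/5, so price P = 394 - 952/5 = 1018/5.

203.60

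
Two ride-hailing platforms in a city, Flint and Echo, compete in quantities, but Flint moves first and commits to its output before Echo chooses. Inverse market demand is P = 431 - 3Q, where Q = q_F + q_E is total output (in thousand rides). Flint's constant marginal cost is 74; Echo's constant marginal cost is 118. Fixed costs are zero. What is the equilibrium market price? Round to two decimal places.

174.25

The follower Echo best-responds to any q_F: π_E = (431 - 3Q)q_E - 118q_E.
Follower FOC: 313 - 3q_F - 6q_E = 0, so q_E(q_F) = (313 - 3q_F)/6.
Flint substitutes q_E(q_F) into its own profit: π_F = q_F(431 - 3q_F - (313 - 3q_F)/2) - 74q_F = (549/2 - (3/2)q_F)q_F - 74q_F.
Maximising: ∂π_F/∂q_F = 401/2 - 3q_F = 0, giving q_F = 401/6.
Then q_E = (313 - 3·(401/6))/6 = 75/4.
Total output Q = 1027/12, so price P = 431 - 3·(1027/12) = 697/4.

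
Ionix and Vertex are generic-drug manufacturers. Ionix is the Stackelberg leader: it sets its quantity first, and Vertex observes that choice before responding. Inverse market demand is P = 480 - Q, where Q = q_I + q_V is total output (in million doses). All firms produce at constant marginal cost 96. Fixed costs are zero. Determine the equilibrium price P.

192

The follower Vertex best-responds to any q_I: π_V = (480 - Q)q_V - 96q_V.
∂π_V/∂q_V = 384 - q_I - 2q_V = 0 gives the reaction function q_V = (384 - q_I)/2.
The leader anticipates this reaction. Substituting into P = 480 - Q gives P = 288 - (1/2)q_I, so π_I = (288 - (1/2)q_I)q_I - 96q_I.
The leader's first-order condition 192 - q_I = 0 yields q_I = 192.
Then q_V = (384 - 192)/2 = 96.
Total output Q = 288, so price P = 480 - 288 = 192.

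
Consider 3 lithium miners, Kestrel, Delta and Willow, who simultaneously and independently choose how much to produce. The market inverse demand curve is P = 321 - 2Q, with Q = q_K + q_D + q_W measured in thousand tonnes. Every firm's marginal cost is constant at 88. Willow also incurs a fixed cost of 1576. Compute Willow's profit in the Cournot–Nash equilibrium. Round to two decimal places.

A representative firm's profit is π_i = q_i(321 - 2Q) - 88q_i.
Setting ∂π_i/∂q_i = 0 with rivals' quantities fixed: 233 - 4q_i - 2·Σ_{j≠i} q_j = 0.
By symmetry each firm produces the same amount; substituting Σ_{j≠i} q_j = 2q_i yields q_i = 233/8.
Price P = 321 - 2·(699/8) = 585/4.
Willow's profit: (585/4 - 88)·(233/8) - 1576 = 120.5313.

120.53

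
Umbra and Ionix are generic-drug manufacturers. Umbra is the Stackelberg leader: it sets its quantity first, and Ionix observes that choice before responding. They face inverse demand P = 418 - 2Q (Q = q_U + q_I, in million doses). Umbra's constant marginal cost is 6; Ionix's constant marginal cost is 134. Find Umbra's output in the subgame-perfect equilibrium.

135

Solve by backward induction. Given q_U, the follower Ionix maximises π_I = (418 - 2q_U - 2q_I)q_I - 134q_I.
∂π_I/∂q_I = 284 - 2q_U - 4q_I = 0 gives the reaction function q_I = (284 - 2q_U)/4.
The leader anticipates this reaction. Substituting into P = 418 - 2Q gives P = 276 - q_U, so π_U = (276 - q_U)q_U - 6q_U.
The leader's first-order condition 270 - 2q_U = 0 yields q_U = 135.
Then q_I = (284 - 2·135)/4 = 7/2.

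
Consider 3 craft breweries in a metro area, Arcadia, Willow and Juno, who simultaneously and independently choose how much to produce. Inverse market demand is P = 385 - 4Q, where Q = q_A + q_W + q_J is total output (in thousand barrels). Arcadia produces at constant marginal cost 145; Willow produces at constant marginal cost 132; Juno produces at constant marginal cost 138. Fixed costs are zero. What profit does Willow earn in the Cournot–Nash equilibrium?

Arcadia's profit: π_A = (385 - 4Q)q_A - (145q_A). Setting ∂π_A/∂q_A = 0: 240 - 8q_A - 4(q_W + q_J) = 0.
Willow's first-order condition: 253 - 8q_W - 4(q_A + q_J) = 0.
Juno's first-order condition: 247 - 8q_J - 4(q_A + q_W) = 0.
Adding the 3 first-order conditions: 740 − 16Q = 0, so Q = 185/4.
Back-substituting: q_A = (240 − 185)/4 = 55/4, q_W = (253 − 185)/4 = 17, q_J = (247 − 185)/4 = 31/2.
Price P = 385 - 4·(185/4) = 200.
Willow's profit: (200 - 132)·17 = 1156.

1156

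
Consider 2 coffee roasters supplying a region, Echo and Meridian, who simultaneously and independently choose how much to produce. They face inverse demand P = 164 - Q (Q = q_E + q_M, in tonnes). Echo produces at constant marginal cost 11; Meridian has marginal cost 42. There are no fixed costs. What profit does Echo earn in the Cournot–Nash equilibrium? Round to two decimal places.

Echo's profit: π_E = (164 - Q)q_E - (11q_E). Setting ∂π_E/∂q_E = 0: 153 - 2q_E - (q_M) = 0.
Meridian's profit: π_M = (164 - Q)q_M - (42q_M). Setting ∂π_M/∂q_M = 0: 122 - 2q_M - (q_E) = 0.
Best responses: q_E = (153 - q_M)/2, q_M = (122 - q_E)/2.
Solving the pair: q_E = 184/3, q_M = 91/3.
Price P = 164 - 275/3 = 217/3.
Echo's profit: (217/3 - 11)·(184/3) = 3761.7778.

3761.78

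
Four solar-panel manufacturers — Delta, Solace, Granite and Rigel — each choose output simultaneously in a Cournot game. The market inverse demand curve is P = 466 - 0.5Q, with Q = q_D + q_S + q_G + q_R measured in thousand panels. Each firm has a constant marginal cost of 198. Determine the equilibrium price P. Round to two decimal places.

251.60

Each firm earns π_i = (466 - 0.5Q)q_i - 198q_i.
First-order condition (treating rivals' output as given): 268 - q_i - (1/2)·Σ_{j≠i} q_j = 0.
By symmetry each firm produces the same amount; substituting Σ_{j≠i} q_j = 3q_i yields q_i = 268/(5/2) = 536/5.
Total output Q = 428.8000, so price P = 466 - (1/2)·428.8000 = 1258/5.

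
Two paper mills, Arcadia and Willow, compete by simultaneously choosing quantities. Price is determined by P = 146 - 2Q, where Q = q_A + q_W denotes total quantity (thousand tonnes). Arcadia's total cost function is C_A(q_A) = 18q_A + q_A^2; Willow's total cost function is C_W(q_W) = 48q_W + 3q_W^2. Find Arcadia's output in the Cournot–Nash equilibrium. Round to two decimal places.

Arcadia's profit: π_A = (146 - 2Q)q_A - (18q_A + q_A²). Setting ∂π_A/∂q_A = 0: 128 - 6q_A - 2(q_W) = 0.
Willow's profit: π_W = (146 - 2Q)q_W - (48q_W + 3q_W²). Setting ∂π_W/∂q_W = 0: 98 - 10q_W - 2(q_A) = 0.
So q_A = (128 - 2q_W)/6 and q_W = (98 - 2q_A)/10.
Substituting one into the other gives q_A = 271/14 and q_W = 83/14.

19.36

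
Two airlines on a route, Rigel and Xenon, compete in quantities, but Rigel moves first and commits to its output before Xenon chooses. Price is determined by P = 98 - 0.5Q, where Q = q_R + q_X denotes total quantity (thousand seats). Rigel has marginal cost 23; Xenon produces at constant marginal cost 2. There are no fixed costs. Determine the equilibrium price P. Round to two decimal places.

Solve by backward induction. Given q_R, the follower Xenon maximises π_X = (98 - (1/2)q_R - (1/2)q_X)q_X - 2q_X.
∂π_X/∂q_X = 96 - (1/2)q_R - q_X = 0 gives the reaction function q_X = (96 - (1/2)q_R).
Rigel substitutes q_X(q_R) into its own profit: π_R = q_R(98 - (1/2)q_R - (96 - (1/2)q_R)/2) - 23q_R = (50 - (1/4)q_R)q_R - 23q_R.
Maximising: ∂π_R/∂q_R = 27 - (1/2)q_R = 0, giving q_R = 54.
Then q_X = (96 - (1/2)·54) = 69.
Total output Q = 123, so price P = 98 - (1/2)·123 = 73/2.

36.50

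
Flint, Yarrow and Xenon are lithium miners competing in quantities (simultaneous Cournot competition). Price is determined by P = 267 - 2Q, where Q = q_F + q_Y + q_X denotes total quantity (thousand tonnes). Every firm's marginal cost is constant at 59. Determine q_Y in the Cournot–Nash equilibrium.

26

A representative firm's profit is π_i = q_i(267 - 2Q) - 59q_i.
Setting ∂π_i/∂q_i = 0 with rivals' quantities fixed: 208 - 4q_i - 2·Σ_{j≠i} q_j = 0.
With identical firms every q_j equals q_i, so Σ_{j≠i} q_j = 2q_i and 208 = 8q_i, giving q_i = 26.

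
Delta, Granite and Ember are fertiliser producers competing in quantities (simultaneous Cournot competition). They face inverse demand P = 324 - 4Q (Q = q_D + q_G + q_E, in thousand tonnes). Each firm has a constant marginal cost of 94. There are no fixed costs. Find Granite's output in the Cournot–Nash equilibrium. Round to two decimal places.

14.38

A representative firm's profit is π_i = q_i(324 - 4Q) - 94q_i.
First-order condition (treating rivals' output as given): 230 - 8q_i - 4·Σ_{j≠i} q_j = 0.
With identical firms every q_j equals q_i, so Σ_{j≠i} q_j = 2q_i and 230 = 16q_i, giving q_i = 115/8.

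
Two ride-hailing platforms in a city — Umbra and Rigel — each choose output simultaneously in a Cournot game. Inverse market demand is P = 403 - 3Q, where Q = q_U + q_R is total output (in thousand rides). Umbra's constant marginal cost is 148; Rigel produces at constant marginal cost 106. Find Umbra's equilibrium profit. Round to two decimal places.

1680.33

Umbra's profit: π_U = (403 - 3Q)q_U - (148q_U). Setting ∂π_U/∂q_U = 0: 255 - 6q_U - 3(q_R) = 0.
Rigel's first-order condition: 297 - 6q_R - 3(q_U) = 0.
Rearranging gives the reaction functions q_U = (255 - 3q_R)/6 and q_R = (297 - 3q_U)/6.
Substituting one into the other gives q_U = 71/3 and q_R = 113/3.
Price P = 403 - 3·(184/3) = 219.
Umbra's profit: (219 - 148)·(71/3) = 1680.3333.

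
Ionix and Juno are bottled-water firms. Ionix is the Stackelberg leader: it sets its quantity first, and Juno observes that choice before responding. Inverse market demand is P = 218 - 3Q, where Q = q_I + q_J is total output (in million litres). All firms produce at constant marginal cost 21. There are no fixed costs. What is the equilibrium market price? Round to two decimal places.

Solve by backward induction. Given q_I, the follower Juno maximises π_J = (218 - 3q_I - 3q_J)q_J - 21q_J.
Setting the follower's marginal profit to zero, 197 - 3q_I - 6q_J = 0, i.e. q_J = (197 - 3q_I)/6.
Ionix substitutes q_J(q_I) into its own profit: π_I = q_I(218 - 3q_I - (197 - 3q_I)/2) - 21q_I = (239/2 - (3/2)q_I)q_I - 21q_I.
The leader's first-order condition 197/2 - 3q_I = 0 yields q_I = 197/6.
Then q_J = (197 - 3·(197/6))/6 = 197/12.
Total output Q = 197/4, so price P = 218 - 3·(197/4) = 281/4.

70.25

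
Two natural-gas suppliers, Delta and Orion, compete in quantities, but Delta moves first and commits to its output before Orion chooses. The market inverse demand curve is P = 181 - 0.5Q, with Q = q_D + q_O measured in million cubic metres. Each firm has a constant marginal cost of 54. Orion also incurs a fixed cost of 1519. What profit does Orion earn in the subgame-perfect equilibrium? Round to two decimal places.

Solve by backward induction. Given q_D, the follower Orion maximises π_O = (181 - (1/2)q_D - (1/2)q_O)q_O - 54q_O.
∂π_O/∂q_O = 127 - (1/2)q_D - q_O = 0 gives the reaction function q_O = (127 - (1/2)q_D).
Delta substitutes q_O(q_D) into its own profit: π_D = q_D(181 - (1/2)q_D - (127 - (1/2)q_D)/2) - 54q_D = (235/2 - (1/4)q_D)q_D - 54q_D.
Maximising: ∂π_D/∂q_D = 127/2 - (1/2)q_D = 0, giving q_D = 127.
Then q_O = (127 - (1/2)·127) = 127/2.
Price P = 181 - (1/2)·(381/2) = 343/4.
Orion's profit: (343/4 - 54)·(127/2) - 1519 = 497.1250.

497.13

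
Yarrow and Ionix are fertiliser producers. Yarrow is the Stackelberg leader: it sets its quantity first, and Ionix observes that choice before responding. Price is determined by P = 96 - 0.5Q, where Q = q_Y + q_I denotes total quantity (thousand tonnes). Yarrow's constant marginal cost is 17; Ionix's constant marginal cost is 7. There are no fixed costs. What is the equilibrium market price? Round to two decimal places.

34.25

The follower Ionix best-responds to any q_Y: π_I = (96 - 0.5Q)q_I - 7q_I.
Setting the follower's marginal profit to zero, 89 - (1/2)q_Y - q_I = 0, i.e. q_I = (89 - (1/2)q_Y).
Yarrow substitutes q_I(q_Y) into its own profit: π_Y = q_Y(96 - (1/2)q_Y - (89 - (1/2)q_Y)/2) - 17q_Y = (103/2 - (1/4)q_Y)q_Y - 17q_Y.
Leader FOC: 69/2 - (1/2)q_Y = 0, so q_Y = 69.
Then q_I = (89 - (1/2)·69) = 109/2.
Total output Q = 247/2, so price P = 96 - (1/2)·(247/2) = 137/4.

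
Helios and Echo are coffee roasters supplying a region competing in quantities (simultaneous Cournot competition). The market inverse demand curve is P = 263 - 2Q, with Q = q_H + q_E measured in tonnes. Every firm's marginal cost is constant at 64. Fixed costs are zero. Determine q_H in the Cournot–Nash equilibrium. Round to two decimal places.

33.17

Each firm earns π_i = (263 - 2Q)q_i - 64q_i.
Setting ∂π_i/∂q_i = 0 with rivals' quantities fixed: 199 - 4q_i - 2q_j = 0.
With identical firms every q_j equals q_i, so q_j = q_i and 199 = 6q_i, giving q_i = 199/6.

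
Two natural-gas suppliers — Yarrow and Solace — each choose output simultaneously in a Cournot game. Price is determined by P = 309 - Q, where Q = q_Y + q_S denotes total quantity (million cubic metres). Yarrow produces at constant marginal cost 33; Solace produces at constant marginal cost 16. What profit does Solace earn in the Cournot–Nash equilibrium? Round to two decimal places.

Yarrow's profit: π_Y = (309 - Q)q_Y - (33q_Y). Setting ∂π_Y/∂q_Y = 0: 276 - 2q_Y - (q_S) = 0.
Solace's profit: π_S = (309 - Q)q_S - (16q_S). Setting ∂π_S/∂q_S = 0: 293 - 2q_S - (q_Y) = 0.
So q_Y = (276 - q_S)/2 and q_S = (293 - q_Y)/2.
Substituting one into the other gives q_Y = 259/3 and q_S = 310/3.
Price P = 309 - 569/3 = 358/3.
Solace's profit: (358/3 - 16)·(310/3) = 10677.7778.

10677.78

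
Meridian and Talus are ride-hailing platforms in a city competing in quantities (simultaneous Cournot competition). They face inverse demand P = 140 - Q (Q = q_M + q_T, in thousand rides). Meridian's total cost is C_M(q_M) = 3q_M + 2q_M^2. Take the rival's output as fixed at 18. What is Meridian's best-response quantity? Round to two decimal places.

19.83

With the rival's output fixed at 18, Meridian's profit is π_M = (140 - 18 - q_M)q_M - (3q_M + 2q_M²) = (122 - q_M)q_M - (3q_M + 2q_M²).
∂π_M/∂q_M = 119 - 6q_M = 0, so q_M = 119/6.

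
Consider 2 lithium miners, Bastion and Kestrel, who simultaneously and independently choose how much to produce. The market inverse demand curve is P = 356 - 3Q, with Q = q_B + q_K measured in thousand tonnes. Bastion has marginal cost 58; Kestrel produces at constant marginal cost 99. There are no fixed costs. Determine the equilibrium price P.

171

Bastion's profit: π_B = (356 - 3Q)q_B - (58q_B). Setting ∂π_B/∂q_B = 0: 298 - 6q_B - 3(q_K) = 0.
Kestrel's profit: π_K = (356 - 3Q)q_K - (99q_K). Setting ∂π_K/∂q_K = 0: 257 - 6q_K - 3(q_B) = 0.
Best responses: q_B = (298 - 3q_K)/6, q_K = (257 - 3q_B)/6.
Solving the pair: q_B = 113/3, q_K = 24.
Total output Q = 185/3, so price P = 356 - 3·(185/3) = 171.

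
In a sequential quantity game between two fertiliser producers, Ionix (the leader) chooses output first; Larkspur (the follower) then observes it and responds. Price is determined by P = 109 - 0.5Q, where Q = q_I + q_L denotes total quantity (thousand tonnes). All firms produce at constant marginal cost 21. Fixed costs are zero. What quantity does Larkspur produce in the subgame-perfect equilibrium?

44

Solve by backward induction. Given q_I, the follower Larkspur maximises π_L = (109 - (1/2)q_I - (1/2)q_L)q_L - 21q_L.
Setting the follower's marginal profit to zero, 88 - (1/2)q_I - q_L = 0, i.e. q_L = (88 - (1/2)q_I).
The leader anticipates this reaction. Substituting into P = 109 - 0.5Q gives P = 65 - (1/4)q_I, so π_I = (65 - (1/4)q_I)q_I - 21q_I.
The leader's first-order condition 44 - (1/2)q_I = 0 yields q_I = 88.
Then q_L = (88 - (1/2)·88) = 44.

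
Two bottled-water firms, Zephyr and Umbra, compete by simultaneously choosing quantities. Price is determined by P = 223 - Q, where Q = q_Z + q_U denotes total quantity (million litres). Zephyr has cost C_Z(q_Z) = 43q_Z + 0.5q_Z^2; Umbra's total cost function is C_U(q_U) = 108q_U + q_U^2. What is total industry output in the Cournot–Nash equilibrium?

70

Zephyr's profit: π_Z = (223 - Q)q_Z - (43q_Z + (1/2)q_Z²). Setting ∂π_Z/∂q_Z = 0: 180 - 3q_Z - (q_U) = 0.
Umbra's profit: π_U = (223 - Q)q_U - (108q_U + q_U²). Setting ∂π_U/∂q_U = 0: 115 - 4q_U - (q_Z) = 0.
Best responses: q_Z = (180 - q_U)/3, q_U = (115 - q_Z)/4.
Solving the pair: q_Z = 55, q_U = 15.
Total output Q = 55 + 15 = 70.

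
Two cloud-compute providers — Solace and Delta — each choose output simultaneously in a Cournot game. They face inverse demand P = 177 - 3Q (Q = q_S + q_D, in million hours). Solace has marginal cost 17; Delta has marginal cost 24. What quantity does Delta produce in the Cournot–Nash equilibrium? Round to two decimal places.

16.22

Solace's profit: π_S = (177 - 3Q)q_S - (17q_S). Setting ∂π_S/∂q_S = 0: 160 - 6q_S - 3(q_D) = 0.
Delta's first-order condition: 153 - 6q_D - 3(q_S) = 0.
Best responses: q_S = (160 - 3q_D)/6, q_D = (153 - 3q_S)/6.
Substituting one into the other gives q_S = 167/9 and q_D = 146/9.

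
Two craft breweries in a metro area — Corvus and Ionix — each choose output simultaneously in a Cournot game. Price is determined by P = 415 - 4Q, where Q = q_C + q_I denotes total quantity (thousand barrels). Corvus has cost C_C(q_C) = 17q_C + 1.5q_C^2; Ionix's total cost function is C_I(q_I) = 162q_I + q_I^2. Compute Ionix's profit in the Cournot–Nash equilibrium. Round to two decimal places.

Corvus's profit: π_C = (415 - 4Q)q_C - (17q_C + (3/2)q_C²). Setting ∂π_C/∂q_C = 0: 398 - 11q_C - 4(q_I) = 0.
Ionix's first-order condition: 253 - 10q_I - 4(q_C) = 0.
So q_C = (398 - 4q_I)/11 and q_I = (253 - 4q_C)/10.
Substituting one into the other gives q_C = 1484/47 and q_I = 1191/94.
Price P = 415 - 4·44.2447 = 238.0213.
Ionix's profit: 238.0213·(1191/94) - 162·(1191/94) - (1191/94)² = 802.6715.

802.67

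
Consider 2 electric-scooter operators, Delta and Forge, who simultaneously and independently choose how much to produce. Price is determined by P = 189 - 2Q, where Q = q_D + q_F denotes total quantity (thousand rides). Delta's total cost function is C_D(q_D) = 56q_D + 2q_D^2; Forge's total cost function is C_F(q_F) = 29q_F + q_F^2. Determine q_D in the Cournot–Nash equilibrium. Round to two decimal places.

Delta's profit: π_D = (189 - 2Q)q_D - (56q_D + 2q_D²). Setting ∂π_D/∂q_D = 0: 133 - 8q_D - 2(q_F) = 0.
Forge's first-order condition: 160 - 6q_F - 2(q_D) = 0.
So q_D = (133 - 2q_F)/8 and q_F = (160 - 2q_D)/6.
Substituting one into the other gives q_D = 239/22 and q_F = 507/22.

10.86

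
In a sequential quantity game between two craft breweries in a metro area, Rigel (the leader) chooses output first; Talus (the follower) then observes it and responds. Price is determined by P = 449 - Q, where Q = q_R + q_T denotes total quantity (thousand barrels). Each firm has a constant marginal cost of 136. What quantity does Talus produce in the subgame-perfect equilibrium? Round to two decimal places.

Solve by backward induction. Given q_R, the follower Talus maximises π_T = (449 - q_R - q_T)q_T - 136q_T.
Follower FOC: 313 - q_R - 2q_T = 0, so q_T(q_R) = (313 - q_R)/2.
Rigel substitutes q_T(q_R) into its own profit: π_R = q_R(449 - q_R - (313 - q_R)/2) - 136q_R = (585/2 - (1/2)q_R)q_R - 136q_R.
Leader FOC: 313/2 - q_R = 0, so q_R = 313/2.
Then q_T = (313 - 313/2)/2 = 313/4.

78.25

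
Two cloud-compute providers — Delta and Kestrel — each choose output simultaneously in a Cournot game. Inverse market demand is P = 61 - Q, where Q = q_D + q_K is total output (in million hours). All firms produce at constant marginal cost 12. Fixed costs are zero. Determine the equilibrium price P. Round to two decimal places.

28.33

A representative firm's profit is π_i = q_i(61 - Q) - 12q_i.
Setting ∂π_i/∂q_i = 0 with rivals' quantities fixed: 49 - 2q_i - q_j = 0.
With identical firms every q_j equals q_i, so q_j = q_i and 49 = 3q_i, giving q_i = 49/3.
Total output Q = 98/3, so price P = 61 - 98/3 = 85/3.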